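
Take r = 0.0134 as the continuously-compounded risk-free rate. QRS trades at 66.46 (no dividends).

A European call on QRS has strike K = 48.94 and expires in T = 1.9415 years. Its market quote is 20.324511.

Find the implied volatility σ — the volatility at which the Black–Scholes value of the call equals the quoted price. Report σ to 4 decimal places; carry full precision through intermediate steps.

sigma = 0.2385

At σ = 0.2385 the Black–Scholes value reproduces the quote:
σ√T = 0.2385·√1.9415 = 0.332320
d₁ = (ln(S/K) + (r+σ²/2)T) / (σ√T) = (ln(66.46/48.94) + (0.0134+0.2385²/2)·1.9415) / 0.332320 = (0.306005 + 0.081235) / 0.332320 = 1.165260
d₂ = d₁ − σ√T = 1.165260 − 0.332320 = 0.832940
e^{−rT} = 0.974319
N(d₁) = 0.878043,  N(d₂) = 0.797561
V = S·N(d₁) − K·e^{−rT}·N(d₂) = 58.354746 − 38.030235 = 20.324511 (the quoted price), and the Black–Scholes price is strictly increasing in σ, so σ is unique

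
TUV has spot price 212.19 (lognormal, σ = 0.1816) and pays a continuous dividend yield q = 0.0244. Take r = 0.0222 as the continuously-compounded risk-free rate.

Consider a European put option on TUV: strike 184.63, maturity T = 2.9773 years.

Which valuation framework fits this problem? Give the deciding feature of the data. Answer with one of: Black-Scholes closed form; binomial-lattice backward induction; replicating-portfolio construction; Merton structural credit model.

framework: Black-Scholes closed form

Key observation: a European claim on TUV (strike 184.63) — a lognormal (GBM) underlying with constant rate and volatility — has an exact closed-form value; no lattice or capital structure is involved.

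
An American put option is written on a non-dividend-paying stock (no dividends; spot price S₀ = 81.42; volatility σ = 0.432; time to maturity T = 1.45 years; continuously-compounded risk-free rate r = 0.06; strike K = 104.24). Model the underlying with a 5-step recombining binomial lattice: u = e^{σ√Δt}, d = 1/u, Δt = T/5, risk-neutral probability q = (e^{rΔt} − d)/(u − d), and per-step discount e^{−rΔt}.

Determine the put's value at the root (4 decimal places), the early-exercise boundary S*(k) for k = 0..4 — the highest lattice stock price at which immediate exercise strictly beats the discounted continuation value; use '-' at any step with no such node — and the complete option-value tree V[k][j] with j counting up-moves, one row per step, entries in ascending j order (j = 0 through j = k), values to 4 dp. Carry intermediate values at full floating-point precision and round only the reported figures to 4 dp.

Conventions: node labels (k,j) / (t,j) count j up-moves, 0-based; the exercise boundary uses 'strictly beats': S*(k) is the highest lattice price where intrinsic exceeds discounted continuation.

price = 27.9899
boundary = - 64.5204 51.1285 64.5204 81.4200
tree:
27.9899
39.7196 16.2812
53.1115 25.9882 6.3397
63.7237 39.7196 12.0333 0.3909
72.1333 53.1115 22.8200 0.7642 0.0000
78.7974 63.7237 39.7196 1.4940 0.0000 0.0000

Δt=0.29000, u=1.26193, d=0.79244, q=0.47949, disc=e^(-rΔt)=0.98275
k=5 terminal: V=max(K-S,0) → 78.7974 63.7237 39.7196 1.4940 0.0000 0.0000
k=4: j=0 S=32.1067 intr=72.1333 cont=70.3352 V=72.1333[EX]; j=1 S=51.1285 intr=53.1115 cont=51.3134 V=53.1115[EX]; j=2 S=81.4200 intr=22.8200 cont=21.0219 V=22.8200[EX]; j=3 S=129.6579 intr=0.0000 cont=0.7642 V=0.7642[hold]; j=4 S=206.4746 intr=0.0000 cont=0.0000 V=0.0000[hold]  S*(4)=81.4200
k=3: j=0 S=40.5163 intr=63.7237 cont=61.9256 V=63.7237[EX]; j=1 S=64.5204 intr=39.7196 cont=37.9215 V=39.7196[EX]; j=2 S=102.7460 intr=1.4940 cont=12.0333 V=12.0333[hold]; j=3 S=163.6186 intr=0.0000 cont=0.3909 V=0.3909[hold]  S*(3)=64.5204
k=2: j=0 S=51.1285 intr=53.1115 cont=51.3134 V=53.1115[EX]; j=1 S=81.4200 intr=22.8200 cont=25.9882 V=25.9882[hold]; j=2 S=129.6579 intr=0.0000 cont=6.3397 V=6.3397[hold]  S*(2)=51.1285
k=1: j=0 S=64.5204 intr=39.7196 cont=39.4144 V=39.7196[EX]; j=1 S=102.7460 intr=1.4940 cont=16.2812 V=16.2812[hold]  S*(1)=64.5204
k=0: j=0 S=81.4200 intr=22.8200 cont=27.9899 V=27.9899[hold]  S*(0)=-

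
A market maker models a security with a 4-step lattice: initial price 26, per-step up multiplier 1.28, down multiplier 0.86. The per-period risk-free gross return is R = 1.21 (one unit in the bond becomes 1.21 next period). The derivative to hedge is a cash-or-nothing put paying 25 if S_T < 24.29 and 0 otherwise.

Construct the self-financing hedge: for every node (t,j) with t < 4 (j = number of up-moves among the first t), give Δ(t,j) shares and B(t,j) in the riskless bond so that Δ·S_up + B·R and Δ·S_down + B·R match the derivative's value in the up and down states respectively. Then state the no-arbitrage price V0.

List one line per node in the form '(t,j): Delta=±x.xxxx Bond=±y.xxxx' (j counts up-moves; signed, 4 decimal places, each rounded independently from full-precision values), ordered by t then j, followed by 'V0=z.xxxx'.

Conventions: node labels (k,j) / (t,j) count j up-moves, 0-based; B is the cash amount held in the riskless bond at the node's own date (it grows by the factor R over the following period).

(0,0): Delta=-0.0897 Bond=2.5223
(1,0): Delta=-0.5051 Bond=12.3385
(1,1): Delta=-0.0339 Bond=1.1947
(2,0): Delta=-2.1318 Bond=46.2118
(2,1): Delta=-0.2865 Bond=8.6732
(2,2): Delta=0.0000 Bond=0.0000
(3,0): Delta=0.0000 Bond=20.6612
(3,1): Delta=-2.4183 Bond=62.9673
(3,2): Delta=0.0000 Bond=0.0000
(3,3): Delta=0.0000 Bond=0.0000
V0=0.1890

No-arbitrage ⇒ martingale measure with p* = (R−d)/(u−d) = 0.8333.
Payoffs at expiry: V(4,0)=25.0000, V(4,1)=25.0000, V(4,2)=0.0000, V(4,3)=0.0000, V(4,4)=0.0000
(3,0): S=16.5375. Δ = (V_up−V_dn)/(S_up−S_dn) = (25.0000−25.0000)/(21.1679−14.2222) = 0.0000. V = [p*·25.0000 + (1−p*)·25.0000]/1.21 = 20.6612. B = V − Δ·S = 20.6612.
(3,1): S=24.6139. Δ = (V_up−V_dn)/(S_up−S_dn) = (0.0000−25.0000)/(31.5058−21.1679) = -2.4183. V = [p*·0.0000 + (1−p*)·25.0000]/1.21 = 3.4435. B = V − Δ·S = 62.9673.
(3,2): S=36.6346. Δ = (V_up−V_dn)/(S_up−S_dn) = (0.0000−0.0000)/(46.8923−31.5058) = 0.0000. V = [p*·0.0000 + (1−p*)·0.0000]/1.21 = 0.0000. B = V − Δ·S = 0.0000.
(3,3): S=54.5260. Δ = (V_up−V_dn)/(S_up−S_dn) = (0.0000−0.0000)/(69.7932−46.8923) = 0.0000. V = [p*·0.0000 + (1−p*)·0.0000]/1.21 = 0.0000. B = V − Δ·S = 0.0000.
(2,0): S=19.2296. Δ = (V_up−V_dn)/(S_up−S_dn) = (3.4435−20.6612)/(24.6139−16.5375) = -2.1318. V = [p*·3.4435 + (1−p*)·20.6612]/1.21 = 5.2175. B = V − Δ·S = 46.2118.
(2,1): S=28.6208. Δ = (V_up−V_dn)/(S_up−S_dn) = (0.0000−3.4435)/(36.6346−24.6139) = -0.2865. V = [p*·0.0000 + (1−p*)·3.4435]/1.21 = 0.4743. B = V − Δ·S = 8.6732.
(2,2): S=42.5984. Δ = (V_up−V_dn)/(S_up−S_dn) = (0.0000−0.0000)/(54.5260−36.6346) = 0.0000. V = [p*·0.0000 + (1−p*)·0.0000]/1.21 = 0.0000. B = V − Δ·S = 0.0000.
(1,0): S=22.3600. Δ = (V_up−V_dn)/(S_up−S_dn) = (0.4743−5.2175)/(28.6208−19.2296) = -0.5051. V = [p*·0.4743 + (1−p*)·5.2175]/1.21 = 1.0453. B = V − Δ·S = 12.3385.
(1,1): S=33.2800. Δ = (V_up−V_dn)/(S_up−S_dn) = (0.0000−0.4743)/(42.5984−28.6208) = -0.0339. V = [p*·0.0000 + (1−p*)·0.4743]/1.21 = 0.0653. B = V − Δ·S = 1.1947.
(0,0): S=26.0000. Δ = (V_up−V_dn)/(S_up−S_dn) = (0.0653−1.0453)/(33.2800−22.3600) = -0.0897. V = [p*·0.0653 + (1−p*)·1.0453]/1.21 = 0.1890. B = V − Δ·S = 2.5223.
Verification: the root portfolio costs Δ(0,0)·S0 + B(0,0) = 0.1890, matching V0.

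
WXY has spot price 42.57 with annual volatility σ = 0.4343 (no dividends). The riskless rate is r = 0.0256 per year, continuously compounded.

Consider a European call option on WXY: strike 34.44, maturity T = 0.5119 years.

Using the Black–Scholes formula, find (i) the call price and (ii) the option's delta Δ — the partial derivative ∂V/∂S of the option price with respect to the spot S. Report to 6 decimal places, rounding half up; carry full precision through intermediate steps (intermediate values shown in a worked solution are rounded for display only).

price = 10.187908
Δ = 0.810457

σ√T = 0.4343·√0.5119 = 0.310729
d₁ = (ln(S/K) + (r+σ²/2)T) / (σ√T) = (ln(42.57/34.44) + (0.0256+0.4343²/2)·0.5119) / 0.310729 = (0.211931 + 0.061381) / 0.310729 = 0.879582
d₂ = d₁ − σ√T = 0.879582 − 0.310729 = 0.568853
e^{−rT} = 0.986981
N(d₁) = 0.810457,  N(d₂) = 0.715272
Call price V = S·N(d₁) − K·e^{−rT}·N(d₂) = 34.501163 − 24.313255 = 10.187908
Δ = N(d₁) = 0.810457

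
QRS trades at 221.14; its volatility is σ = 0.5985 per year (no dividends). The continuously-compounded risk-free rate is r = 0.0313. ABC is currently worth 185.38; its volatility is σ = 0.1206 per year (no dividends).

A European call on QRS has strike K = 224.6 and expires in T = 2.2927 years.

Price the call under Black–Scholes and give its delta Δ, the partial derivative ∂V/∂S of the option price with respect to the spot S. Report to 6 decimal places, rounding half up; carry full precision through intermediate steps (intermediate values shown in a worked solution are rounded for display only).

price = 81.363902
Δ = 0.696783

σ√T = 0.5985·√2.2927 = 0.906229
d₁ = (ln(S/K) + (r+σ²/2)T) / (σ√T) = (ln(221.14/224.6) + (0.0313+0.5985²/2)·2.2927) / 0.906229 = (-0.015525 + 0.482387) / 0.906229 = 0.515170
d₂ = d₁ − σ√T = 0.515170 − 0.906229 = -0.391059
e^{−rT} = 0.930753
N(d₁) = 0.696783,  N(d₂) = 0.347877
Call price V = S·N(d₁) − K·e^{−rT}·N(d₂) = 154.086551 − 72.722649 = 81.363902
Δ = N(d₁) = 0.696783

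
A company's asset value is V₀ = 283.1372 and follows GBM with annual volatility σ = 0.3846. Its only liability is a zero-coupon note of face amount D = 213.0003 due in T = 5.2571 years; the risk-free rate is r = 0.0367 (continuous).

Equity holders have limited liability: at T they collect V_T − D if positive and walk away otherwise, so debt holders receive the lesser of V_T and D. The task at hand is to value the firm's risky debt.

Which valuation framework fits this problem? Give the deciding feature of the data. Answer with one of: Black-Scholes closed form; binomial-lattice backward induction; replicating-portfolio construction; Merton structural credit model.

Key observation: assets follow a GBM and default happens iff V_T < 213.0003; valuing claims on that split (equity as a call, risky debt as the residual) is the structural model's definition.

framework: Merton structural credit model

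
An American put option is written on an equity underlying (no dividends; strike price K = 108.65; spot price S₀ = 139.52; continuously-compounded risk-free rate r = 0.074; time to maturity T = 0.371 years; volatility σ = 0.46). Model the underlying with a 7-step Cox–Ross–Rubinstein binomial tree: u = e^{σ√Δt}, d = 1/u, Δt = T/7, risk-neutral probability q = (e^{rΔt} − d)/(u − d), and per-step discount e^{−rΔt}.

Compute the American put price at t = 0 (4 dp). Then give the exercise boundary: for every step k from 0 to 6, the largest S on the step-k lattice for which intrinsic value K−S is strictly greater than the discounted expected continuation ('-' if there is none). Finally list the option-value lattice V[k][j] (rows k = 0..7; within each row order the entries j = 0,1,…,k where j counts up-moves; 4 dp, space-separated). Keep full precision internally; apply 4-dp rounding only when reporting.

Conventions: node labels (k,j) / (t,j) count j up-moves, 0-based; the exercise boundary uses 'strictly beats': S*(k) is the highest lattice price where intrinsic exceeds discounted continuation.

Δt=0.05300, u=1.11171, d=0.89951, q=0.49207, disc=e^(-rΔt)=0.99609
k=7 terminal: V=max(K-S,0) → 42.1695 26.4867 7.1044 0.0000 0.0000 0.0000 0.0000 0.0000
k=6: j=0 S=73.9071 intr=34.7429 cont=34.3177 V=34.7429[EX]; j=1 S=91.3418 intr=17.3082 cont=16.8829 V=17.3082[EX]; j=2 S=112.8893 intr=0.0000 cont=3.5944 V=3.5944[hold]; j=3 S=139.5200 intr=0.0000 cont=0.0000 V=0.0000[hold]; j=4 S=172.4328 intr=0.0000 cont=0.0000 V=0.0000[hold]; j=5 S=213.1099 intr=0.0000 cont=0.0000 V=0.0000[hold]; j=6 S=263.3826 intr=0.0000 cont=0.0000 V=0.0000[hold]  S*(6)=91.3418
k=5: j=0 S=82.1633 intr=26.4867 cont=26.0615 V=26.4867[EX]; j=1 S=101.5456 intr=7.1044 cont=10.5188 V=10.5188[hold]; j=2 S=125.5003 intr=0.0000 cont=1.8186 V=1.8186[hold]; j=3 S=155.1059 intr=0.0000 cont=0.0000 V=0.0000[hold]; j=4 S=191.6954 intr=0.0000 cont=0.0000 V=0.0000[hold]; j=5 S=236.9165 intr=0.0000 cont=0.0000 V=0.0000[hold]  S*(5)=82.1633
k=4: j=0 S=91.3418 intr=17.3082 cont=18.5565 V=18.5565[hold]; j=1 S=112.8893 intr=0.0000 cont=6.2132 V=6.2132[hold]; j=2 S=139.5200 intr=0.0000 cont=0.9201 V=0.9201[hold]; j=3 S=172.4328 intr=0.0000 cont=0.0000 V=0.0000[hold]; j=4 S=213.1099 intr=0.0000 cont=0.0000 V=0.0000[hold]  S*(4)=-
k=3: j=0 S=101.5456 intr=7.1044 cont=12.4339 V=12.4339[hold]; j=1 S=125.5003 intr=0.0000 cont=3.5945 V=3.5945[hold]; j=2 S=155.1059 intr=0.0000 cont=0.4655 V=0.4655[hold]; j=3 S=191.6954 intr=0.0000 cont=0.0000 V=0.0000[hold]  S*(3)=-
k=2: j=0 S=112.8893 intr=0.0000 cont=8.0527 V=8.0527[hold]; j=1 S=139.5200 intr=0.0000 cont=2.0468 V=2.0468[hold]; j=2 S=172.4328 intr=0.0000 cont=0.2355 V=0.2355[hold]  S*(2)=-
k=1: j=0 S=125.5003 intr=0.0000 cont=5.0774 V=5.0774[hold]; j=1 S=155.1059 intr=0.0000 cont=1.1510 V=1.1510[hold]  S*(1)=-
k=0: j=0 S=139.5200 intr=0.0000 cont=3.1330 V=3.1330[hold]  S*(0)=-

price = 3.1330
boundary = - - - - - 82.1633 91.3418
tree:
3.1330
5.0774 1.1510
8.0527 2.0468 0.2355
12.4339 3.5945 0.4655 0.0000
18.5565 6.2132 0.9201 0.0000 0.0000
26.4867 10.5188 1.8186 0.0000 0.0000 0.0000
34.7429 17.3082 3.5944 0.0000 0.0000 0.0000 0.0000
42.1695 26.4867 7.1044 0.0000 0.0000 0.0000 0.0000 0.0000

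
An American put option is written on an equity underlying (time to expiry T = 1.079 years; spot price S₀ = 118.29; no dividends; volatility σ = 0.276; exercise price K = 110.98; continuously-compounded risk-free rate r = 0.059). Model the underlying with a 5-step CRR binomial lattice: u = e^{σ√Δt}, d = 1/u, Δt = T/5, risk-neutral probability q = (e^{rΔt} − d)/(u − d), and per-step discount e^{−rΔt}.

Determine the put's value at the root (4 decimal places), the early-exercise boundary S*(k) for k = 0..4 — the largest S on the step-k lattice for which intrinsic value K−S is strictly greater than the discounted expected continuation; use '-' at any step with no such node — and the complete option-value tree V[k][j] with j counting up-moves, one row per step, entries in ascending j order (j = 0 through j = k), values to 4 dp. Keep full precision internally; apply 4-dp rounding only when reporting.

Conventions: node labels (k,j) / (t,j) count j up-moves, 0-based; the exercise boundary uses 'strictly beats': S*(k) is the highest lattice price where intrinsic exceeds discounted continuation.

price = 7.6769
boundary = - - - 80.5194 91.5341
tree:
7.6769
12.6413 3.2443
20.0965 6.0122 0.7472
30.4606 10.9432 1.5694 0.0000
40.1499 19.4459 3.2965 0.0000 0.0000
48.6732 30.4606 6.9244 0.0000 0.0000 0.0000

params: Δt=0.21580 u=1.13680 d=0.87967 q=0.51782 e^(-rΔt)=0.98735
t_5 payoffs: 48.6732 30.4606 6.9244 0.0000 0.0000 0.0000
t_4: node(4,0) S=70.8301 payoff=40.1499 vs cont=38.7458 → 40.1499 [stop]  node(4,1) S=91.5341 payoff=19.4459 vs cont=18.0418 → 19.4459 [stop]  node(4,2) S=118.2900 payoff=0.0000 vs cont=3.2965 → 3.2965 [wait]  node(4,3) S=152.8668 payoff=0.0000 vs cont=0.0000 → 0.0000 [wait]  node(4,4) S=197.5505 payoff=0.0000 vs cont=0.0000 → 0.0000 [wait]  ⇒ S*(4)=91.5341
t_3: node(3,0) S=80.5194 payoff=30.4606 vs cont=29.0566 → 30.4606 [stop]  node(3,1) S=104.0556 payoff=6.9244 vs cont=10.9432 → 10.9432 [wait]  node(3,2) S=134.4716 payoff=0.0000 vs cont=1.5694 → 1.5694 [wait]  node(3,3) S=173.7784 payoff=0.0000 vs cont=0.0000 → 0.0000 [wait]  ⇒ S*(3)=80.5194
t_2: node(2,0) S=91.5341 payoff=19.4459 vs cont=20.0965 → 20.0965 [wait]  node(2,1) S=118.2900 payoff=0.0000 vs cont=6.0122 → 6.0122 [wait]  node(2,2) S=152.8668 payoff=0.0000 vs cont=0.7472 → 0.7472 [wait]  ⇒ S*(2)=-
t_1: node(1,0) S=104.0556 payoff=6.9244 vs cont=12.6413 → 12.6413 [wait]  node(1,1) S=134.4716 payoff=0.0000 vs cont=3.2443 → 3.2443 [wait]  ⇒ S*(1)=-
t_0: node(0,0) S=118.2900 payoff=0.0000 vs cont=7.6769 → 7.6769 [wait]  ⇒ S*(0)=-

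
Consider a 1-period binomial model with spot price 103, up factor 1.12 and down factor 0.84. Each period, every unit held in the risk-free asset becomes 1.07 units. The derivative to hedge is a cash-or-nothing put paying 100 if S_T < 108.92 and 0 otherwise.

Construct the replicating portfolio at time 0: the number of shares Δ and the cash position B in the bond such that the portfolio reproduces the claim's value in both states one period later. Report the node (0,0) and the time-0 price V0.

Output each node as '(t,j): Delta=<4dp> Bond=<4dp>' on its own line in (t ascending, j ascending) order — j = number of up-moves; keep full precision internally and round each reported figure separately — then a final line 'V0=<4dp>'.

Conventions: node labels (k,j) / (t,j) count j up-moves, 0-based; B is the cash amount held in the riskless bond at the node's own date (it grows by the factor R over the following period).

(0,0): Delta=-3.4674 Bond=373.8318
V0=16.6889

No-arbitrage ⇒ martingale measure with p* = (R−d)/(u−d) = 0.8214.
Payoffs at expiry: V(1,0)=100.0000, V(1,1)=0.0000
Node (0,0) S=103.0000: V=(p*·0.0000+(1−p*)·100.0000)/1.07=16.6889; Δ=(0.0000−100.0000)/(115.3600−86.5200)=-3.4674; B=V−Δ·S=373.8318
Sanity check at the root: Δ(0,0)·S0 + B(0,0) reproduces V0 = 16.6889.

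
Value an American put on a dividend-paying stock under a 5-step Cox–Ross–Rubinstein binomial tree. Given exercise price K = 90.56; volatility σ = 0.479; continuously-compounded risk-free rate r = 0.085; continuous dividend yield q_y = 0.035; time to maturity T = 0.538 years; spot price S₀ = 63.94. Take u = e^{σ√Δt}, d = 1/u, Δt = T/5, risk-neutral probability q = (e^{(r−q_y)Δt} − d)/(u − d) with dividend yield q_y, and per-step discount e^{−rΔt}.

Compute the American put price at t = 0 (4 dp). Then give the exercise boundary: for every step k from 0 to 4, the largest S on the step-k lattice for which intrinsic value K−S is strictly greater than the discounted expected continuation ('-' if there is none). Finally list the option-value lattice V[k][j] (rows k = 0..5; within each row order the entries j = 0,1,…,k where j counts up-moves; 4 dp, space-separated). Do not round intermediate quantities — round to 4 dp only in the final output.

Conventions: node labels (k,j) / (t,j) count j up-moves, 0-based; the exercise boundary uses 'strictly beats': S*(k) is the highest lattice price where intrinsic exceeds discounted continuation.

params: Δt=0.10760 u=1.17014 d=0.85460 q=0.47790 e^(-rΔt)=0.99090
t_5 payoffs: 61.4137 50.6521 35.9170 15.7412 0.0000 0.0000
t_4: node(4,0) S=34.1052 payoff=56.4548 vs cont=55.7585 → 56.4548 [stop]  node(4,1) S=46.6978 payoff=43.8622 vs cont=43.2132 → 43.8622 [stop]  node(4,2) S=63.9400 payoff=26.6200 vs cont=26.0359 → 26.6200 [stop]  node(4,3) S=87.5485 payoff=3.0115 vs cont=8.1437 → 8.1437 [wait]  node(4,4) S=119.8738 payoff=0.0000 vs cont=0.0000 → 0.0000 [wait]  ⇒ S*(4)=63.9400
t_3: node(3,0) S=39.9079 payoff=50.6521 vs cont=49.9776 → 50.6521 [stop]  node(3,1) S=54.6430 payoff=35.9170 vs cont=35.2979 → 35.9170 [stop]  node(3,2) S=74.8188 payoff=15.7412 vs cont=17.6283 → 17.6283 [wait]  node(3,3) S=102.4440 payoff=0.0000 vs cont=4.2132 → 4.2132 [wait]  ⇒ S*(3)=54.6430
t_2: node(2,0) S=46.6978 payoff=43.8622 vs cont=43.2132 → 43.8622 [stop]  node(2,1) S=63.9400 payoff=26.6200 vs cont=26.9295 → 26.9295 [wait]  node(2,2) S=87.5485 payoff=3.0115 vs cont=11.1151 → 11.1151 [wait]  ⇒ S*(2)=46.6978
t_1: node(1,0) S=54.6430 payoff=35.9170 vs cont=35.4444 → 35.9170 [stop]  node(1,1) S=74.8188 payoff=15.7412 vs cont=19.1955 → 19.1955 [wait]  ⇒ S*(1)=54.6430
t_0: node(0,0) S=63.9400 payoff=26.6200 vs cont=27.6716 → 27.6716 [wait]  ⇒ S*(0)=-

price = 27.6716
boundary = - 54.6430 46.6978 54.6430 63.9400
tree:
27.6716
35.9170 19.1955
43.8622 26.9295 11.1151
50.6521 35.9170 17.6283 4.2132
56.4548 43.8622 26.6200 8.1437 0.0000
61.4137 50.6521 35.9170 15.7412 0.0000 0.0000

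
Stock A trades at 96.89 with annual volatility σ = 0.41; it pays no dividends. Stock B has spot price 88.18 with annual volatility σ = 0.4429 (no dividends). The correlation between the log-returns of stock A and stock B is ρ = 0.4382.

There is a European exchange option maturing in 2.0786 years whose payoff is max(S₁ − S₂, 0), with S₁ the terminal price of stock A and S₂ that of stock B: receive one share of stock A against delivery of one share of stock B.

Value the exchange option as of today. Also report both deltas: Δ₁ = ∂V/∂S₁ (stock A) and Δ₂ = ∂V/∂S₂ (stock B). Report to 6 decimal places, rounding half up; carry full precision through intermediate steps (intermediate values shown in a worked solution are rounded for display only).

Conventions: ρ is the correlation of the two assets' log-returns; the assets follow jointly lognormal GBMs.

exchange price = 28.275388
Δ1 = 0.681087
Δ2 = -0.427706

σ_eff = √(σ₁² + σ₂² − 2ρσ₁σ₂) = √(0.41² + 0.4429² − 2·0.4382·0.41·0.4429) = 0.452897
d₁ = (ln(S₁/S₂) + (q₂ − q₁ + σ_eff²/2)T) / (σ_eff√T) = (ln(96.89/88.18) + (0.0 − 0.0 + 0.102558)·2.0786) / 0.652958 = 0.470740
d₂ = d₁ − σ_eff√T = 0.470740 − 0.652958 = -0.182218
N(d₁) = 0.681087,  N(d₂) = 0.427706
V = S₁·e^{−q₁T}·N(d₁) − S₂·e^{−q₂T}·N(d₂) = 65.990483 − 37.715095 = 28.275388
Key observation: pricing in stock B-units makes this a unit-strike call on the ratio S₁/S₂ — the risk-free rate cancels and cannot affect the value.
Δ₁ = e^{−q₁T}·N(d₁) = 0.681087;  Δ₂ = −e^{−q₂T}·N(d₂) = -0.427706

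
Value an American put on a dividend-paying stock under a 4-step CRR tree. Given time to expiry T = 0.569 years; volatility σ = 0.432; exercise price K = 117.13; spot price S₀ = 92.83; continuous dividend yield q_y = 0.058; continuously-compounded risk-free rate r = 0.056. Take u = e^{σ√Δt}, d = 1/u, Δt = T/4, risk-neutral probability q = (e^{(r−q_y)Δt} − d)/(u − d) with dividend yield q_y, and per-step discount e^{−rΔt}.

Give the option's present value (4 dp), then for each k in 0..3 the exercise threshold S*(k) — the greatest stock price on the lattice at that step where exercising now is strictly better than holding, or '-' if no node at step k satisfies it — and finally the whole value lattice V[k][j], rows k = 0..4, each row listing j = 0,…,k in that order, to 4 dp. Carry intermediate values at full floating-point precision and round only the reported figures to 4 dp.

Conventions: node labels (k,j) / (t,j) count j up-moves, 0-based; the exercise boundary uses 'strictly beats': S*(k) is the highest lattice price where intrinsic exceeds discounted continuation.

price = 28.8603
boundary = - - 67.0141 78.8728
tree:
28.8603
38.9721 17.4208
50.1159 26.4901 7.0130
60.1916 38.2572 13.0543 0.0000
68.7524 50.1159 24.3000 0.0000 0.0000

Δt=0.14225  u=1.17696  d=0.84965  q=0.45849  discount=0.99207
step 4 (expiry): payoffs max(K−S,0) = 68.7524 50.1159 24.3000 0.0000 0.0000
step 3: (k=3,j=0): S=56.9384, K−S=60.1916, hold=59.7301 ⇒ V=60.1916 exercise | (k=3,j=1): S=78.8728, K−S=38.2572, hold=37.9759 ⇒ V=38.2572 exercise | (k=3,j=2): S=109.2570, K−S=7.8730, hold=13.0543 ⇒ V=13.0543 continue | (k=3,j=3): S=151.3462, K−S=0.0000, hold=0.0000 ⇒ V=0.0000 continue  boundary S*=78.8728
step 2: (k=2,j=0): S=67.0141, K−S=50.1159, hold=49.7372 ⇒ V=50.1159 exercise | (k=2,j=1): S=92.8300, K−S=24.3000, hold=26.4901 ⇒ V=26.4901 continue | (k=2,j=2): S=128.5910, K−S=0.0000, hold=7.0130 ⇒ V=7.0130 continue  boundary S*=67.0141
step 1: (k=1,j=0): S=78.8728, K−S=38.2572, hold=38.9721 ⇒ V=38.9721 continue | (k=1,j=1): S=109.2570, K−S=7.8730, hold=17.4208 ⇒ V=17.4208 continue  boundary S*=-
step 0: (k=0,j=0): S=92.8300, K−S=24.3000, hold=28.8603 ⇒ V=28.8603 continue  boundary S*=-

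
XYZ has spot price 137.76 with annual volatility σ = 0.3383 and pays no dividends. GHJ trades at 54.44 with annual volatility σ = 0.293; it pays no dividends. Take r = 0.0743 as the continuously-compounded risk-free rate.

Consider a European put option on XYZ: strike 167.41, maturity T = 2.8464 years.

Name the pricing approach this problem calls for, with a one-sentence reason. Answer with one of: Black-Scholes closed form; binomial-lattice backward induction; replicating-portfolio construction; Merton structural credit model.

Key observation: the strike-167.41 put on XYZ is European-exercise on a continuously-modelled lognormal underlying, so its value is a single closed-form evaluation.

framework: Black-Scholes closed form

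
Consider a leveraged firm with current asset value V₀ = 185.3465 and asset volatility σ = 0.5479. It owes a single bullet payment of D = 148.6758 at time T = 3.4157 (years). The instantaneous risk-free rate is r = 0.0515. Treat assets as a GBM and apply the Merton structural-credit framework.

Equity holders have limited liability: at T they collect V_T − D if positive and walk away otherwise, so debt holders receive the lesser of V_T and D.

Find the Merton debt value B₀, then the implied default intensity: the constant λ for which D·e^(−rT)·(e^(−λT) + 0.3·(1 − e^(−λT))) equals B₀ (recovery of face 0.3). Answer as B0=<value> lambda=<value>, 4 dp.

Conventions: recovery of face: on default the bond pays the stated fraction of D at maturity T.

With assets at 185.3465 and a single debt payment of 148.6758 at 3.4157 years:
d₁ = [ln(V₀/D) + (r + σ²/2)T] / (σ√T)
   = [ln(185.3465/148.6758) + (0.0515 + 0.5·0.5479²)·3.4157] / (0.5479·√3.4157)
   = [0.220459 + 0.688596] / 1.012608 = 0.897736
d₂ = d₁ − σ√T = 0.897736 − 1.012608 = -0.114871
N(d₁) = 0.815337,  N(d₂) = 0.454274,  e^(−rT) = 0.838695
E₀ = V₀·N(d₁) − D·e^(−rT)·N(d₂)
   = 185.3465·0.815337 − 148.6758·0.838695·0.454274 = 94.474835
B₀ = V₀ − E₀ = 185.3465 − 94.474835 = 90.871665
e^(−λT) = (B₀·e^(rT)/D − 0.3)/(1 − 0.3) = (90.8717·1.192329/148.6758 − 0.3)/0.7 = 0.61251418
λ = −ln(0.61251418)/3.4157 = 0.143509

B0=90.8717 lambda=0.1435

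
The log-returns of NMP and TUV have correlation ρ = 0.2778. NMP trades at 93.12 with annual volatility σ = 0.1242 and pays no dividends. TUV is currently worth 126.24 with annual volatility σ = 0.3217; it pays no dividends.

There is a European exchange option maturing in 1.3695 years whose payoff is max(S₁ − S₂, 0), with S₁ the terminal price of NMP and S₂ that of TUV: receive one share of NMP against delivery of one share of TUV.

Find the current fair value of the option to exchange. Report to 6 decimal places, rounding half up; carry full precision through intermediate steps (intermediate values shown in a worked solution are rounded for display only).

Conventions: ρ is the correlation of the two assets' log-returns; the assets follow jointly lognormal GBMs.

exchange price = 4.405025

σ_eff = √(σ₁² + σ₂² − 2ρσ₁σ₂) = √(0.1242² + 0.3217² − 2·0.2778·0.1242·0.3217) = 0.310994
d₁ = (ln(S₁/S₂) + (q₂ − q₁ + σ_eff²/2)T) / (σ_eff√T) = (ln(93.12/126.24) + (0.0 − 0.0 + 0.048359)·1.3695) / 0.363943 = -0.654137
d₂ = d₁ − σ_eff√T = -0.654137 − 0.363943 = -1.018080
N(d₁) = 0.256512,  N(d₂) = 0.154320
V = S₁·e^{−q₁T}·N(d₁) − S₂·e^{−q₂T}·N(d₂) = 23.886379 − 19.481353 = 4.405025
Key observation: pricing in TUV-units makes this a unit-strike call on the ratio S₁/S₂ — the risk-free rate cancels and cannot affect the value.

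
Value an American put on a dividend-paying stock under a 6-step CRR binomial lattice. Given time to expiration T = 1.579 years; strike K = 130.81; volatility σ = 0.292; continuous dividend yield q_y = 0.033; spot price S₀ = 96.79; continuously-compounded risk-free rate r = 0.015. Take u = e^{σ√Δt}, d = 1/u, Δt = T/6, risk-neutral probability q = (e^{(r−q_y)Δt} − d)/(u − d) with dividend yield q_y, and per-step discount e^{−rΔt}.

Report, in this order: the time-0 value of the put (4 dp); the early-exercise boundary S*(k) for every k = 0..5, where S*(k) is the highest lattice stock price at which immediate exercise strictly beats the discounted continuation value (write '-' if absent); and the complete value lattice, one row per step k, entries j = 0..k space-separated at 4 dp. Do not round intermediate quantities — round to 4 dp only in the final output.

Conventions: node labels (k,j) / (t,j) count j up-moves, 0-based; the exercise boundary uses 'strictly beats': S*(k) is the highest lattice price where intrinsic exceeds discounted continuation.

Δt=0.26317, u=1.16160, d=0.86088, q=0.44691, disc=e^(-rΔt)=0.99606
k=6 terminal: V=max(K-S,0) → 91.4098 77.6470 59.0768 34.0200 0.2106 0.0000 0.0000
k=5: j=0 S=45.7672 intr=85.0428 cont=84.9232 V=85.0428[EX]; j=1 S=61.7539 intr=69.0561 cont=69.0747 V=69.0747[hold]; j=2 S=83.3250 intr=47.4850 cont=47.6902 V=47.6902[hold]; j=3 S=112.4309 intr=18.3791 cont=18.8359 V=18.8359[hold]; j=4 S=151.7038 intr=0.0000 cont=0.1160 V=0.1160[hold]; j=5 S=204.6949 intr=0.0000 cont=0.0000 V=0.0000[hold]  S*(5)=45.7672
k=4: j=0 S=53.1630 intr=77.6470 cont=77.5996 V=77.6470[EX]; j=1 S=71.7332 intr=59.0768 cont=59.2833 V=59.2833[hold]; j=2 S=96.7900 intr=34.0200 cont=34.6580 V=34.6580[hold]; j=3 S=130.5994 intr=0.2106 cont=10.4286 V=10.4286[hold]; j=4 S=176.2186 intr=0.0000 cont=0.0639 V=0.0639[hold]  S*(4)=53.1630
k=3: j=0 S=61.7539 intr=69.0561 cont=69.1666 V=69.1666[hold]; j=1 S=83.3250 intr=47.4850 cont=48.0879 V=48.0879[hold]; j=2 S=112.4309 intr=18.3791 cont=23.7359 V=23.7359[hold]; j=3 S=151.7038 intr=0.0000 cont=5.7738 V=5.7738[hold]  S*(3)=-
k=2: j=0 S=71.7332 intr=59.0768 cont=59.5110 V=59.5110[hold]; j=1 S=96.7900 intr=34.0200 cont=37.0583 V=37.0583[hold]; j=2 S=130.5994 intr=0.2106 cont=15.6466 V=15.6466[hold]  S*(2)=-
k=1: j=0 S=83.3250 intr=47.4850 cont=49.2818 V=49.2818[hold]; j=1 S=112.4309 intr=18.3791 cont=27.3810 V=27.3810[hold]  S*(1)=-
k=0: j=0 S=96.7900 intr=34.0200 cont=39.3386 V=39.3386[hold]  S*(0)=-

price = 39.3386
boundary = - - - - 53.1630 45.7672
tree:
39.3386
49.2818 27.3810
59.5110 37.0583 15.6466
69.1666 48.0879 23.7359 5.7738
77.6470 59.2833 34.6580 10.4286 0.0639
85.0428 69.0747 47.6902 18.8359 0.1160 0.0000
91.4098 77.6470 59.0768 34.0200 0.2106 0.0000 0.0000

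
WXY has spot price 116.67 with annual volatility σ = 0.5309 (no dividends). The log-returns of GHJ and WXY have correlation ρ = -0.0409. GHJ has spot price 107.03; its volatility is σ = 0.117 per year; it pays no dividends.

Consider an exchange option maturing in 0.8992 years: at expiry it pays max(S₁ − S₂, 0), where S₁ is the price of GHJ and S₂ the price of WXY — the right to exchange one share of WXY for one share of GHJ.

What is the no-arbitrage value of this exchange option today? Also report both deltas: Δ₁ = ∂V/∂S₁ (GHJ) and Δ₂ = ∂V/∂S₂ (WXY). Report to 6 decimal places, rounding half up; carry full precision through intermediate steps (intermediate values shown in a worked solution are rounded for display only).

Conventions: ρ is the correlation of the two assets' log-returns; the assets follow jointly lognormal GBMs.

σ_eff = √(σ₁² + σ₂² − 2ρσ₁σ₂) = √(0.117² + 0.5309² − 2·-0.0409·0.117·0.5309) = 0.548293
d₁ = (ln(S₁/S₂) + (q₂ − q₁ + σ_eff²/2)T) / (σ_eff√T) = (ln(107.03/116.67) + (0.0 − 0.0 + 0.150312)·0.8992) / 0.519925 = 0.094092
d₂ = d₁ − σ_eff√T = 0.094092 − 0.519925 = -0.425833
N(d₁) = 0.537482,  N(d₂) = 0.335115
V = S₁·e^{−q₁T}·N(d₁) − S₂·e^{−q₂T}·N(d₂) = 57.526686 − 39.097837 = 18.428848
Key observation: the rate r is irrelevant here: denominating values in WXY turns the exchange into a ratio option on S₁/S₂, and discounting at r drops out.
Δ₁ = e^{−q₁T}·N(d₁) = 0.537482;  Δ₂ = −e^{−q₂T}·N(d₂) = -0.335115

exchange price = 18.428848
Δ1 = 0.537482
Δ2 = -0.335115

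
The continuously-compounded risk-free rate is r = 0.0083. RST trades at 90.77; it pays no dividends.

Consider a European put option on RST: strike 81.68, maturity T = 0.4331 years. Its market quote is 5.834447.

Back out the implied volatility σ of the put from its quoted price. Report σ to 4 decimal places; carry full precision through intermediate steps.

At σ = 0.4365 the Black–Scholes value reproduces the quote:
σ√T = 0.4365·√0.4331 = 0.287262
d₁ = (ln(S/K) + (r+σ²/2)T) / (σ√T) = (ln(90.77/81.68) + (0.0083+0.4365²/2)·0.4331) / 0.287262 = (0.105520 + 0.044854) / 0.287262 = 0.523474
d₂ = d₁ − σ√T = 0.523474 − 0.287262 = 0.236212
e^{−rT} = 0.996412
N(−d₁) = 0.300322,  N(−d₂) = 0.406634
V = K·e^{−rT}·N(−d₂) − S·N(−d₁) = 33.094705 − 27.260258 = 5.834447 (the quoted price), and the Black–Scholes price is strictly increasing in σ, so σ is unique

sigma = 0.4365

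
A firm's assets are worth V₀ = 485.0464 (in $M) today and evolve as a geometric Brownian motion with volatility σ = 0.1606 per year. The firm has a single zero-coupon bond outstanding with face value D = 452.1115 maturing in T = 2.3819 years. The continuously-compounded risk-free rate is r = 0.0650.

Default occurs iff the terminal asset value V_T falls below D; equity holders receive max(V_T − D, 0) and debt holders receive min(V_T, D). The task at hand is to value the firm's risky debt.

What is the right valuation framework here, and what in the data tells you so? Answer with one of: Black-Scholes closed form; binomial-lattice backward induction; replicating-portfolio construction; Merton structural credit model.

framework: Merton structural credit model

Key observation: a levered firm with one bullet debt due at 2.3819 years is the canonical structural-credit setup: equity is a call on the firm's assets struck at the face value.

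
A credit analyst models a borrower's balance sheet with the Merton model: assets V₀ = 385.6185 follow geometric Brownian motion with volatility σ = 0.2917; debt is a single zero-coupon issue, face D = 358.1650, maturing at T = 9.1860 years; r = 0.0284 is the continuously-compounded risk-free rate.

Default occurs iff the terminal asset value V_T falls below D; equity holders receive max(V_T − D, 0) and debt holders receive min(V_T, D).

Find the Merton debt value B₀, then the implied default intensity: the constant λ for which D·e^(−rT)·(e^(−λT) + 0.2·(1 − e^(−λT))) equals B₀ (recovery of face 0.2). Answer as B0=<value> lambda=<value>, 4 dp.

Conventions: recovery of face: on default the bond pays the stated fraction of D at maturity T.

Equity is a call on the firm's assets struck at D = 358.1650:
d₁ = [ln(V₀/D) + (r + σ²/2)T] / (σ√T)
   = [ln(385.6185/358.1650) + (0.0284 + 0.5·0.2917²)·9.1860] / (0.2917·√9.1860)
   = [0.073855 + 0.651696] / 0.884096 = 0.820669
d₂ = d₁ − σ√T = 0.820669 − 0.884096 = -0.063428
N(d₁) = 0.794083,  N(d₂) = 0.474713,  e^(−rT) = 0.770372
E₀ = V₀·N(d₁) − D·e^(−rT)·N(d₂)
   = 385.6185·0.794083 − 358.1650·0.770372·0.474713 = 175.230053
B₀ = V₀ − E₀ = 385.6185 − 175.230053 = 210.388447
e^(−λT) = (B₀·e^(rT)/D − 0.2)/(1 − 0.2) = (210.3884·1.298075/358.1650 − 0.2)/0.8 = 0.70312190
λ = −ln(0.70312190)/9.1860 = 0.038344

B0=210.3884 lambda=0.0383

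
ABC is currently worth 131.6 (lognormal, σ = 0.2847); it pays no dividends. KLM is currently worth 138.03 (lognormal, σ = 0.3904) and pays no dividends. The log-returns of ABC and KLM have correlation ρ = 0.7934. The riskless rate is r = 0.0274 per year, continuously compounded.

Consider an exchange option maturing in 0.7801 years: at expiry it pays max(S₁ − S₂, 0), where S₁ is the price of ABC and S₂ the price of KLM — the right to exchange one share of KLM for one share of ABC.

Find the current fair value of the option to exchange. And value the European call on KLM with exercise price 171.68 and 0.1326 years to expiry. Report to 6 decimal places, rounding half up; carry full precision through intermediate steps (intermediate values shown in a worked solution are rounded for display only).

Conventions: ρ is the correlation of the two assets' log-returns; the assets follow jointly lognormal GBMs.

σ_eff = √(σ₁² + σ₂² − 2ρσ₁σ₂) = √(0.2847² + 0.3904² − 2·0.7934·0.2847·0.3904) = 0.238953
d₁ = (ln(S₁/S₂) + (q₂ − q₁ + σ_eff²/2)T) / (σ_eff√T) = (ln(131.6/138.03) + (0.0 − 0.0 + 0.028549)·0.7801) / 0.211051 = -0.120506
d₂ = d₁ − σ_eff√T = -0.120506 − 0.211051 = -0.331556
N(d₁) = 0.452041,  N(d₂) = 0.370112
V = S₁·e^{−q₁T}·N(d₁) − S₂·e^{−q₂T}·N(d₂) = 59.488637 − 51.086574 = 8.402062
[vanilla: KLM call K=171.68]
σ√T = 0.3904·√0.1326 = 0.142161
d₁ = (ln(S/K) + (r+σ²/2)T) / (σ√T) = (ln(138.03/171.68) + (0.0274+0.3904²/2)·0.1326) / 0.142161 = (-0.218161 + 0.013738) / 0.142161 = -1.437965
d₂ = d₁ − σ√T = -1.437965 − 0.142161 = -1.580126
e^{−rT} = 0.996373
N(d₁) = 0.075222,  N(d₂) = 0.057039
price = S·N(d₁) − K·e^{−rT}·N(d₂) = 10.382892 − 9.756936 = 0.625956

exchange price = 8.402062
price(KLM call K=171.68) = 0.625956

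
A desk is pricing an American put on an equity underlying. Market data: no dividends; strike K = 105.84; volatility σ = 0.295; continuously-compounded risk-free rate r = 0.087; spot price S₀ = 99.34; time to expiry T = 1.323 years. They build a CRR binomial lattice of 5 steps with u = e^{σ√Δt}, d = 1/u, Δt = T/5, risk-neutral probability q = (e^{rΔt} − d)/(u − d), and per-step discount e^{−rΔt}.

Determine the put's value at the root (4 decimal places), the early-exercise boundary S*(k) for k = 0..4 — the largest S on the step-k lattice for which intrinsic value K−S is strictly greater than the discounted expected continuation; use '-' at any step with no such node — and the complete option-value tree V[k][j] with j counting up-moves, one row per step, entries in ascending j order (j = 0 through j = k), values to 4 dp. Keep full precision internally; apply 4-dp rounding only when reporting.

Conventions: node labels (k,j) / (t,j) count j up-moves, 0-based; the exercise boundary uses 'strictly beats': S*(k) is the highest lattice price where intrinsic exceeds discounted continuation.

params: Δt=0.26460 u=1.16386 d=0.85921 q=0.53857 e^(-rΔt)=0.97724
t_5 payoffs: 59.3230 42.8289 20.4864 0.0000 0.0000 0.0000
t_4: node(4,0) S=54.1395 payoff=51.7005 vs cont=49.2918 → 51.7005 [stop]  node(4,1) S=73.3364 payoff=32.5036 vs cont=30.0950 → 32.5036 [stop]  node(4,2) S=99.3400 payoff=6.5000 vs cont=9.2379 → 9.2379 [wait]  node(4,3) S=134.5640 payoff=0.0000 vs cont=0.0000 → 0.0000 [wait]  node(4,4) S=182.2778 payoff=0.0000 vs cont=0.0000 → 0.0000 [wait]  ⇒ S*(4)=73.3364
t_3: node(3,0) S=63.0111 payoff=42.8289 vs cont=40.4203 → 42.8289 [stop]  node(3,1) S=85.3536 payoff=20.4864 vs cont=19.5188 → 20.4864 [stop]  node(3,2) S=115.6183 payoff=0.0000 vs cont=4.1656 → 4.1656 [wait]  node(3,3) S=156.6143 payoff=0.0000 vs cont=0.0000 → 0.0000 [wait]  ⇒ S*(3)=85.3536
t_2: node(2,0) S=73.3364 payoff=32.5036 vs cont=30.0950 → 32.5036 [stop]  node(2,1) S=99.3400 payoff=6.5000 vs cont=11.4303 → 11.4303 [wait]  node(2,2) S=134.5640 payoff=0.0000 vs cont=1.8784 → 1.8784 [wait]  ⇒ S*(2)=73.3364
t_1: node(1,0) S=85.3536 payoff=20.4864 vs cont=20.6727 → 20.6727 [wait]  node(1,1) S=115.6183 payoff=0.0000 vs cont=6.1428 → 6.1428 [wait]  ⇒ S*(1)=-
t_0: node(0,0) S=99.3400 payoff=6.5000 vs cont=12.5549 → 12.5549 [wait]  ⇒ S*(0)=-

price = 12.5549
boundary = - - 73.3364 85.3536 73.3364
tree:
12.5549
20.6727 6.1428
32.5036 11.4303 1.8784
42.8289 20.4864 4.1656 0.0000
51.7005 32.5036 9.2379 0.0000 0.0000
59.3230 42.8289 20.4864 0.0000 0.0000 0.0000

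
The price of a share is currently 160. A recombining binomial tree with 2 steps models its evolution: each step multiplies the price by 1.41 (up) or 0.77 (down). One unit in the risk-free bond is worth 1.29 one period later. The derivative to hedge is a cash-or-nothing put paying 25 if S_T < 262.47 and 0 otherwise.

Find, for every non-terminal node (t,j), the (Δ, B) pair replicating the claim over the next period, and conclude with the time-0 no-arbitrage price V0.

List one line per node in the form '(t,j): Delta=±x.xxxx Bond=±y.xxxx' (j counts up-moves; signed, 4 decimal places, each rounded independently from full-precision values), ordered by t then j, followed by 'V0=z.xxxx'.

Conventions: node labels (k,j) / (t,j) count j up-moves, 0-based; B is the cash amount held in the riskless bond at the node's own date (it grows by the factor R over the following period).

No-arbitrage ⇒ martingale measure with p* = (R−d)/(u−d) = 0.8125.
At maturity the claim pays: V(2,0)=25.0000, V(2,1)=25.0000, V(2,2)=0.0000
Node (1,0) S=123.2000: V=(p*·25.0000+(1−p*)·25.0000)/1.29=19.3798; Δ=(25.0000−25.0000)/(173.7120−94.8640)=0.0000; B=V−Δ·S=19.3798
Node (1,1) S=225.6000: V=(p*·0.0000+(1−p*)·25.0000)/1.29=3.6337; Δ=(0.0000−25.0000)/(318.0960−173.7120)=-0.1731; B=V−Δ·S=42.6962
Node (0,0) S=160.0000: V=(p*·3.6337+(1−p*)·19.3798)/1.29=5.1055; Δ=(3.6337−19.3798)/(225.6000−123.2000)=-0.1538; B=V−Δ·S=29.7088
As a check, the time-0 holding Δ(0,0)·S0 + B(0,0) comes to 5.1055 — exactly V0.

(0,0): Delta=-0.1538 Bond=29.7088
(1,0): Delta=0.0000 Bond=19.3798
(1,1): Delta=-0.1731 Bond=42.6962
V0=5.1055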